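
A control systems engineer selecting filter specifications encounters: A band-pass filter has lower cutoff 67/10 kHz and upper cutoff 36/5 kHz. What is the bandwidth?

Bandwidth = f_high - f_low
= 36/5 kHz - 67/10 kHz = 1/2 kHz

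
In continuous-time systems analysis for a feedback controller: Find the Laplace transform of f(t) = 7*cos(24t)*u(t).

Standard pair: cos(wt)*u(t) <-> s/(s^2+w^2)
With w = 24: L{7*cos(24t)*u(t)} = 7s/(s^2+576)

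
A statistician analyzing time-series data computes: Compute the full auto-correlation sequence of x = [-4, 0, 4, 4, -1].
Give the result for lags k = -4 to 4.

r_xx[k] = sum_m x[m]*x[m+k], indexed from 0, for k = -4 to 4:
  r_xx[-4] = x[4]*x[0] = 4
  r_xx[-3] = x[3]*x[0] + x[4]*x[1] = -16
  r_xx[-2] = x[2]*x[0] + x[3]*x[1] + x[4]*x[2] = -20
  r_xx[-1] = x[1]*x[0] + x[2]*x[1] + x[3]*x[2] + x[4]*x[3] = 12
  r_xx[0] = x[0]*x[0] + x[1]*x[1] + x[2]*x[2] + x[3]*x[3] + x[4]*x[4] = 49
  r_xx[1] = x[0]*x[1] + x[1]*x[2] + x[2]*x[3] + x[3]*x[4] = 12
  r_xx[2] = x[0]*x[2] + x[1]*x[3] + x[2]*x[4] = -20
  r_xx[3] = x[0]*x[3] + x[1]*x[4] = -16
  r_xx[4] = x[0]*x[4] = 4
r_xx = [4, -16, -20, 12, 49, 12, -20, -16, 4]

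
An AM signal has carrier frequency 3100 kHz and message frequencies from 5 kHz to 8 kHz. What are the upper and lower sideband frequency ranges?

Upper sideband (USB) = fc + [fm_low, fm_high] = 3100 + [5, 8] = [3105, 3108] kHz
Lower sideband (LSB) = fc - [fm_high, fm_low] = 3100 - [8, 5] = [3092, 3095] kHz
Total occupied spectrum: 3092 kHz to 3108 kHz (plus carrier at 3100 kHz)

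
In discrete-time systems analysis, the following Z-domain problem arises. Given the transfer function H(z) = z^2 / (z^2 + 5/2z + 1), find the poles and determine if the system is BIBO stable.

Poles are roots of the denominator: z^2 + 5/2z + 1 = 0.
Quadratic formula: z = [-(5/2) +/- sqrt((5/2)^2 - 4*(1))] / 2
Discriminant = 25/4 - 4 = 9/4; sqrt = 3/2.
z = (-5/2 +/- 3/2) / 2 => z = -1/2 or z = -2.
|p1| = 2, |p2| = 1/2.
For BIBO stability, all poles must lie inside the unit circle (|p| < 1).
System is UNSTABLE since at least one |p| >= 1.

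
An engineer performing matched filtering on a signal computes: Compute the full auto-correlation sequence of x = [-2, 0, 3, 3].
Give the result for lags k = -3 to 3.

r_xx[k] = sum_m x[m]*x[m+k], indexed from 0, for k = -3 to 3:
  r_xx[-3] = x[3]*x[0] = -6
  r_xx[-2] = x[2]*x[0] + x[3]*x[1] = -6
  r_xx[-1] = x[1]*x[0] + x[2]*x[1] + x[3]*x[2] = 9
  r_xx[0] = x[0]*x[0] + x[1]*x[1] + x[2]*x[2] + x[3]*x[3] = 22
  r_xx[1] = x[0]*x[1] + x[1]*x[2] + x[2]*x[3] = 9
  r_xx[2] = x[0]*x[2] + x[1]*x[3] = -6
  r_xx[3] = x[0]*x[3] = -6
r_xx = [-6, -6, 9, 22, 9, -6, -6]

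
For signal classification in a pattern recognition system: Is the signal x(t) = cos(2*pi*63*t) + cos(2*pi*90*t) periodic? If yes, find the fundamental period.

f1 = 63 Hz, f2 = 90 Hz
Period T1 = 1/63, T2 = 1/90
Ratio T1/T2 = 90/63, which is rational.
The signal is periodic with fundamental period T = 1/GCD(63,90) = 1/9 s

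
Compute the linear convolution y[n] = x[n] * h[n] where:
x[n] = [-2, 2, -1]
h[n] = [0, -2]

y[n] = sum_k x[k]*h[n-k]. Output length = len(x) + len(h) - 1 = 3 + 2 - 1 = 4.
y[0] = -2*0 = 0
y[1] = 2*0 + -2*-2 = 4
y[2] = -1*0 + 2*-2 = -4
y[3] = -1*-2 = 2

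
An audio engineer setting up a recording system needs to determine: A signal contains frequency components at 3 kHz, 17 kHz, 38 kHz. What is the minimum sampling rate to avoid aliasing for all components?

The highest frequency component is f_max = 38 kHz.
Nyquist rate = 2 * f_max = 2 * 38 kHz = 76 kHz.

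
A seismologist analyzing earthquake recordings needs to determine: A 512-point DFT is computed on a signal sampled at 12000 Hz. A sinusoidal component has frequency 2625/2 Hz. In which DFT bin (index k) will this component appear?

DFT frequency resolution = f_s/N = 12000/512 = 375/16 Hz
Bin index k = f_signal / resolution = 2625/2 / 375/16 = 56
The signal frequency 2625/2 Hz falls in DFT bin k = 56.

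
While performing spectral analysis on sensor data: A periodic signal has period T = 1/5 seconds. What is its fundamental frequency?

The fundamental frequency is the reciprocal of the period.
f = 1/T = 1/(1/5) = 5 Hz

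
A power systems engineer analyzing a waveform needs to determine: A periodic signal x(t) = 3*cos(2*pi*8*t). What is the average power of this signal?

Average power of A*cos(wt) is A^2/2.
P = 3^2 / 2 = 9/2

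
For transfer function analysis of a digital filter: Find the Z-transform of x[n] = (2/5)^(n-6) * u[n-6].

Time-shifting property: if X(z) = Z{x[n]}, then Z{x[n-d]} = z^(-d) * X(z)
X(z) = z/(z - 2/5) for x[n] = (2/5)^n * u[n]
Z{x[n-6]} = z^(-6) * z/(z - 2/5) = z^(-5)/(z - 2/5)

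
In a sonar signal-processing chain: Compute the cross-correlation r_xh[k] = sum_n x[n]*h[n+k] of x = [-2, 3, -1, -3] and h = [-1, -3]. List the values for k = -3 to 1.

Both sequences indexed from 0 and zero outside their support.
Lags with overlap: k = -3 to 1.
  r_xh[-3] = x[3]*h[0] = 3
  r_xh[-2] = x[2]*h[0] + x[3]*h[1] = 10
  r_xh[-1] = x[1]*h[0] + x[2]*h[1] = 0
  r_xh[0] = x[0]*h[0] + x[1]*h[1] = -7
  r_xh[1] = x[0]*h[1] = 6
r_xh = [3, 10, 0, -7, 6] (for k = -3, ..., 1)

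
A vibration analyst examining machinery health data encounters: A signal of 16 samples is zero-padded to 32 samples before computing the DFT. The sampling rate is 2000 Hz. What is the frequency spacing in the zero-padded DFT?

Original DFT: N = 16, resolution = f_s/N = 2000/16 = 125 Hz
Zero-padded DFT: N = 32, resolution = f_s/N = 2000/32 = 125/2 Hz
Zero-padding interpolates the spectrum (finer frequency grid)
but does NOT improve the true spectral resolution (ability to resolve close frequencies).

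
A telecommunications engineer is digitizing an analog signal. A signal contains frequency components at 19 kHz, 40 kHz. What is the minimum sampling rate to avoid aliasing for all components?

The highest frequency component is f_max = 40 kHz.
Nyquist rate = 2 * f_max = 2 * 40 kHz = 80 kHz.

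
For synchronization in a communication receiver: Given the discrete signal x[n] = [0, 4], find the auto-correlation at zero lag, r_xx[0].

The auto-correlation at zero lag r_xx[0] equals the signal energy.
r_xx[0] = sum of x[n]^2 = 0^2 + 4^2
= 0 + 16 = 16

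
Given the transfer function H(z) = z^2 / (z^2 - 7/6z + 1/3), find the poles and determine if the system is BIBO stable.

Poles are roots of the denominator: z^2 - 7/6z + 1/3 = 0.
Quadratic formula: z = [-(-7/6) +/- sqrt((-7/6)^2 - 4*(1/3))] / 2
Discriminant = 49/36 - 4/3 = 1/36; sqrt = 1/6.
z = (7/6 +/- 1/6) / 2 => z = 2/3 or z = 1/2.
|p1| = 2/3, |p2| = 1/2.
For BIBO stability, all poles must lie inside the unit circle (|p| < 1).
System is STABLE since both |p| < 1.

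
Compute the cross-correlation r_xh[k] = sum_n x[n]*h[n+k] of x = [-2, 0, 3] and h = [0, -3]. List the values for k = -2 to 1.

Both sequences indexed from 0 and zero outside their support.
Lags with overlap: k = -2 to 1.
  r_xh[-2] = x[2]*h[0] = 0
  r_xh[-1] = x[1]*h[0] + x[2]*h[1] = -9
  r_xh[0] = x[0]*h[0] + x[1]*h[1] = 0
  r_xh[1] = x[0]*h[1] = 6
r_xh = [0, -9, 0, 6] (for k = -2, ..., 1)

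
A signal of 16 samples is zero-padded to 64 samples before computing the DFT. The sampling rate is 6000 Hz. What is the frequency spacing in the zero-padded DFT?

Original DFT: N = 16, resolution = f_s/N = 6000/16 = 375 Hz
Zero-padded DFT: N = 64, resolution = f_s/N = 6000/64 = 375/4 Hz
Zero-padding interpolates the spectrum (finer frequency grid)
but does NOT improve the true spectral resolution (ability to resolve close frequencies).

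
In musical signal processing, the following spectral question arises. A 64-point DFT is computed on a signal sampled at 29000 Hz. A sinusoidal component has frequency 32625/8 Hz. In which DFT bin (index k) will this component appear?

DFT frequency resolution = f_s/N = 29000/64 = 3625/8 Hz
Bin index k = f_signal / resolution = 32625/8 / 3625/8 = 9
The signal frequency 32625/8 Hz falls in DFT bin k = 9.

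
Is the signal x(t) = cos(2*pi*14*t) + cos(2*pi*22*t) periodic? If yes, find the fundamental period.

f1 = 14 Hz, f2 = 22 Hz
Period T1 = 1/14, T2 = 1/22
Ratio T1/T2 = 22/14, which is rational.
The signal is periodic with fundamental period T = 1/GCD(14,22) = 1/2 s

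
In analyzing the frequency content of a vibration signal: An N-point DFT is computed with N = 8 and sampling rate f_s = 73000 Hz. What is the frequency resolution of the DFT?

DFT frequency resolution = f_s / N
= 73000 / 8 = 9125 Hz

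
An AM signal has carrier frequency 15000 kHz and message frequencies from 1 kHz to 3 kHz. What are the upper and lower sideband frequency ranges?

Upper sideband (USB) = fc + [fm_low, fm_high] = 15000 + [1, 3] = [15001, 15003] kHz
Lower sideband (LSB) = fc - [fm_high, fm_low] = 15000 - [3, 1] = [14997, 14999] kHz
Total occupied spectrum: 14997 kHz to 15003 kHz (plus carrier at 15000 kHz)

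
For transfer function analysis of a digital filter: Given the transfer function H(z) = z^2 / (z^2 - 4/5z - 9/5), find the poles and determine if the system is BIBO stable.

Poles are roots of the denominator: z^2 - 4/5z - 9/5 = 0.
Quadratic formula: z = [-(-4/5) +/- sqrt((-4/5)^2 - 4*(-9/5))] / 2
Discriminant = 16/25 + 36/5 = 196/25; sqrt = 14/5.
z = (4/5 +/- 14/5) / 2 => z = 9/5 or z = -1.
|p1| = 1, |p2| = 9/5.
For BIBO stability, all poles must lie inside the unit circle (|p| < 1).
System is UNSTABLE since at least one |p| >= 1.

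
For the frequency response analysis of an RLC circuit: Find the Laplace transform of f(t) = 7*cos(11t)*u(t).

Standard pair: cos(wt)*u(t) <-> s/(s^2+w^2)
With w = 11: L{7*cos(11t)*u(t)} = 7s/(s^2+121)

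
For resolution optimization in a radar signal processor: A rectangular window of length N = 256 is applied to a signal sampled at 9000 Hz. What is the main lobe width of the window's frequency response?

For a rectangular window of length N,
the main lobe width in frequency is 2*f_s/N.
= 2*9000/256 = 1125/16 Hz
This determines the minimum frequency separation for resolving two sinusoids.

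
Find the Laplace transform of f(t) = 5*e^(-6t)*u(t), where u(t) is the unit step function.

Standard Laplace transform pair:
e^(-at)*u(t) <-> 1/(s+a)
With a = 6: L{5*e^(-6t)*u(t)} = 5/(s+6), ROC: Re(s) > -6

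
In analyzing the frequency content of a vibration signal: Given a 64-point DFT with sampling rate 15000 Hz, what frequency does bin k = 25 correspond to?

The frequency of DFT bin k is: f_k = k * f_s / N
f_25 = 25 * 15000 / 64 = 46875/8 Hz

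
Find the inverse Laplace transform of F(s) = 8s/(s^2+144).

Standard pair: s/(s^2+w^2) <-> cos(wt)*u(t)
With k=8, w=12: f(t) = 8*cos(12t)*u(t)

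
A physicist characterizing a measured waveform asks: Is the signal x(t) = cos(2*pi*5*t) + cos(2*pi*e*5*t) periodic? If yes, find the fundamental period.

f1 = 5 Hz, f2 = 5*e Hz
Ratio f2/f1 = e, which is irrational.
Since the frequency ratio is irrational, no common period exists.
The signal is not periodic.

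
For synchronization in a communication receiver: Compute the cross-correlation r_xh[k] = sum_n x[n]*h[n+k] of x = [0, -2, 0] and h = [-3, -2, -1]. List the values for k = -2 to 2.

Both sequences indexed from 0 and zero outside their support.
Lags with overlap: k = -2 to 2.
  r_xh[-2] = x[2]*h[0] = 0
  r_xh[-1] = x[1]*h[0] + x[2]*h[1] = 6
  r_xh[0] = x[0]*h[0] + x[1]*h[1] + x[2]*h[2] = 4
  r_xh[1] = x[0]*h[1] + x[1]*h[2] = 2
  r_xh[2] = x[0]*h[2] = 0
r_xh = [0, 6, 4, 2, 0] (for k = -2, ..., 2)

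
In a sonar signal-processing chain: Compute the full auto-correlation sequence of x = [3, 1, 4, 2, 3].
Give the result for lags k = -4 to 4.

r_xx[k] = sum_m x[m]*x[m+k], indexed from 0, for k = -4 to 4:
  r_xx[-4] = x[4]*x[0] = 9
  r_xx[-3] = x[3]*x[0] + x[4]*x[1] = 9
  r_xx[-2] = x[2]*x[0] + x[3]*x[1] + x[4]*x[2] = 26
  r_xx[-1] = x[1]*x[0] + x[2]*x[1] + x[3]*x[2] + x[4]*x[3] = 21
  r_xx[0] = x[0]*x[0] + x[1]*x[1] + x[2]*x[2] + x[3]*x[3] + x[4]*x[4] = 39
  r_xx[1] = x[0]*x[1] + x[1]*x[2] + x[2]*x[3] + x[3]*x[4] = 21
  r_xx[2] = x[0]*x[2] + x[1]*x[3] + x[2]*x[4] = 26
  r_xx[3] = x[0]*x[3] + x[1]*x[4] = 9
  r_xx[4] = x[0]*x[4] = 9
r_xx = [9, 9, 26, 21, 39, 21, 26, 9, 9]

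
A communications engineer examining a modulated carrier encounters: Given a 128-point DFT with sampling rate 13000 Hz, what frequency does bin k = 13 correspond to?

The frequency of DFT bin k is: f_k = k * f_s / N
f_13 = 13 * 13000 / 128 = 21125/16 Hz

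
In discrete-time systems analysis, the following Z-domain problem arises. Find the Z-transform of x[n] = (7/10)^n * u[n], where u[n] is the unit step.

The Z-transform of a^n * u[n] is z/(z-a) for |z| > |a|.
Here a = 7/10, so X(z) = z/(z - (7/10)) = 10z/(10z - 7)
ROC: |z| > 7/10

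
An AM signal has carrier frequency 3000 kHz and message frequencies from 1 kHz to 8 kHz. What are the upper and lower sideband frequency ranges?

Upper sideband (USB) = fc + [fm_low, fm_high] = 3000 + [1, 8] = [3001, 3008] kHz
Lower sideband (LSB) = fc - [fm_high, fm_low] = 3000 - [8, 1] = [2992, 2999] kHz
Total occupied spectrum: 2992 kHz to 3008 kHz (plus carrier at 3000 kHz)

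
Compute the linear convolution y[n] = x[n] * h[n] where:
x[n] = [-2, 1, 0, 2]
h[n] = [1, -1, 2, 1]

y[n] = sum_k x[k]*h[n-k]. Output length = len(x) + len(h) - 1 = 4 + 4 - 1 = 7.
y[0] = -2*1 = -2
y[1] = 1*1 + -2*-1 = 3
y[2] = 0*1 + 1*-1 + -2*2 = -5
y[3] = 2*1 + 0*-1 + 1*2 + -2*1 = 2
y[4] = 2*-1 + 0*2 + 1*1 = -1
y[5] = 2*2 + 0*1 = 4
y[6] = 2*1 = 2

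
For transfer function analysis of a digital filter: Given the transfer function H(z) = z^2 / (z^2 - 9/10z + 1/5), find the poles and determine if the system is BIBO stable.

Poles are roots of the denominator: z^2 - 9/10z + 1/5 = 0.
Quadratic formula: z = [-(-9/10) +/- sqrt((-9/10)^2 - 4*(1/5))] / 2
Discriminant = 81/100 - 4/5 = 1/100; sqrt = 1/10.
z = (9/10 +/- 1/10) / 2 => z = 1/2 or z = 2/5.
|p1| = 1/2, |p2| = 2/5.
For BIBO stability, all poles must lie inside the unit circle (|p| < 1).
System is STABLE since both |p| < 1.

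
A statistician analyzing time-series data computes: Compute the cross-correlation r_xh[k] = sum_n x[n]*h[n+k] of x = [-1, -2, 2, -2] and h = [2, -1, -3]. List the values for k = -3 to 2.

Both sequences indexed from 0 and zero outside their support.
Lags with overlap: k = -3 to 2.
  r_xh[-3] = x[3]*h[0] = -4
  r_xh[-2] = x[2]*h[0] + x[3]*h[1] = 6
  r_xh[-1] = x[1]*h[0] + x[2]*h[1] + x[3]*h[2] = 0
  r_xh[0] = x[0]*h[0] + x[1]*h[1] + x[2]*h[2] = -6
  r_xh[1] = x[0]*h[1] + x[1]*h[2] = 7
  r_xh[2] = x[0]*h[2] = 3
r_xh = [-4, 6, 0, -6, 7, 3] (for k = -3, ..., 2)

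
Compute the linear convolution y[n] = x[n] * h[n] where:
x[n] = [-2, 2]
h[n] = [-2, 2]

y[n] = sum_k x[k]*h[n-k]. Output length = len(x) + len(h) - 1 = 2 + 2 - 1 = 3.
y[0] = -2*-2 = 4
y[1] = 2*-2 + -2*2 = -8
y[2] = 2*2 = 4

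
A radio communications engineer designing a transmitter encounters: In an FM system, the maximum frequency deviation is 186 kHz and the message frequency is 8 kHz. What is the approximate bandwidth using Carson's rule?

Carson's rule: BW = 2*(delta_f + f_m)
= 2*(186 + 8) kHz = 388 kHz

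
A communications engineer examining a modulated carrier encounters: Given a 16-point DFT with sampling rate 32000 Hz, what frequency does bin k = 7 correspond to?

The frequency of DFT bin k is: f_k = k * f_s / N
f_7 = 7 * 32000 / 16 = 14000 Hz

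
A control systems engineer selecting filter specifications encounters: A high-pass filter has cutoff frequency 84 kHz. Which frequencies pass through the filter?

A high-pass filter passes all frequencies above the cutoff frequency 84 kHz and attenuates lower frequencies.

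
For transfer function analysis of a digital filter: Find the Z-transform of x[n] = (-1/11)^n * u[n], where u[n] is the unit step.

The Z-transform of a^n * u[n] is z/(z-a) for |z| > |a|.
Here a = -1/11, so X(z) = z/(z - (-1/11)) = 11z/(11z + 1)
ROC: |z| > 1/11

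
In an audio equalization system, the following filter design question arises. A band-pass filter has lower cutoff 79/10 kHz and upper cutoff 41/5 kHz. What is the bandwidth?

Bandwidth = f_high - f_low
= 41/5 kHz - 79/10 kHz = 3/10 kHz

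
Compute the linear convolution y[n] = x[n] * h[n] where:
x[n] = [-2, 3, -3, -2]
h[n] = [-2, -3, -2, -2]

y[n] = sum_k x[k]*h[n-k]. Output length = len(x) + len(h) - 1 = 4 + 4 - 1 = 7.
y[0] = -2*-2 = 4
y[1] = 3*-2 + -2*-3 = 0
y[2] = -3*-2 + 3*-3 + -2*-2 = 1
y[3] = -2*-2 + -3*-3 + 3*-2 + -2*-2 = 11
y[4] = -2*-3 + -3*-2 + 3*-2 = 6
y[5] = -2*-2 + -3*-2 = 10
y[6] = -2*-2 = 4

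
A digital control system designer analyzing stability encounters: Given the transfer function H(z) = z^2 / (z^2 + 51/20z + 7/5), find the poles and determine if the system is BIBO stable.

Poles are roots of the denominator: z^2 + 51/20z + 7/5 = 0.
Quadratic formula: z = [-(51/20) +/- sqrt((51/20)^2 - 4*(7/5))] / 2
Discriminant = 2601/400 - 28/5 = 361/400; sqrt = 19/20.
z = (-51/20 +/- 19/20) / 2 => z = -4/5 or z = -7/4.
|p1| = 7/4, |p2| = 4/5.
For BIBO stability, all poles must lie inside the unit circle (|p| < 1).
System is UNSTABLE since at least one |p| >= 1.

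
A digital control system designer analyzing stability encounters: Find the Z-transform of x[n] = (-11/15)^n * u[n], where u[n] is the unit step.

The Z-transform of a^n * u[n] is z/(z-a) for |z| > |a|.
Here a = -11/15, so X(z) = z/(z - (-11/15)) = 15z/(15z + 11)
ROC: |z| > 11/15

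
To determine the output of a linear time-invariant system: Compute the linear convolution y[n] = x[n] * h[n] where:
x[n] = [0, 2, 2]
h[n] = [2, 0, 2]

y[n] = sum_k x[k]*h[n-k]. Output length = len(x) + len(h) - 1 = 3 + 3 - 1 = 5.
y[0] = 0*2 = 0
y[1] = 2*2 + 0*0 = 4
y[2] = 2*2 + 2*0 + 0*2 = 4
y[3] = 2*0 + 2*2 = 4
y[4] = 2*2 = 4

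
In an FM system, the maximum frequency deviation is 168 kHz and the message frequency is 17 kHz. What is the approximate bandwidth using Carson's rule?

Carson's rule: BW = 2*(delta_f + f_m)
= 2*(168 + 17) kHz = 370 kHz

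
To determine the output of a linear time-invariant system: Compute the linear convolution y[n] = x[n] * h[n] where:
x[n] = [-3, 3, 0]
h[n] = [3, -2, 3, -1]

y[n] = sum_k x[k]*h[n-k]. Output length = len(x) + len(h) - 1 = 3 + 4 - 1 = 6.
y[0] = -3*3 = -9
y[1] = 3*3 + -3*-2 = 15
y[2] = 0*3 + 3*-2 + -3*3 = -15
y[3] = 0*-2 + 3*3 + -3*-1 = 12
y[4] = 0*3 + 3*-1 = -3
y[5] = 0*-1 = 0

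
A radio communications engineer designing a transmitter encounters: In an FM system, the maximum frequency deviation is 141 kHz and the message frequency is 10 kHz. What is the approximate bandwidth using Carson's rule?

Carson's rule: BW = 2*(delta_f + f_m)
= 2*(141 + 10) kHz = 302 kHz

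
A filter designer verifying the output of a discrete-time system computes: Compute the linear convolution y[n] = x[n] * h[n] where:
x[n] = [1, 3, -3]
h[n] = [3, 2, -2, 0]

y[n] = sum_k x[k]*h[n-k]. Output length = len(x) + len(h) - 1 = 3 + 4 - 1 = 6.
y[0] = 1*3 = 3
y[1] = 3*3 + 1*2 = 11
y[2] = -3*3 + 3*2 + 1*-2 = -5
y[3] = -3*2 + 3*-2 + 1*0 = -12
y[4] = -3*-2 + 3*0 = 6
y[5] = -3*0 = 0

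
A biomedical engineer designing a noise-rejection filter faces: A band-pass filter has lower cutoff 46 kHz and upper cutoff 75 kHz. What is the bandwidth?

Bandwidth = f_high - f_low
= 75 kHz - 46 kHz = 29 kHz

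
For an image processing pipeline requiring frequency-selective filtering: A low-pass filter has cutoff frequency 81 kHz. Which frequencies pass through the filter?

A low-pass filter passes all frequencies below the cutoff frequency 81 kHz and attenuates higher frequencies.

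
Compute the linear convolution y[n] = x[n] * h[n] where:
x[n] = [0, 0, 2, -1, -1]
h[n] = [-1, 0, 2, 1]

y[n] = sum_k x[k]*h[n-k]. Output length = len(x) + len(h) - 1 = 5 + 4 - 1 = 8.
y[0] = 0*-1 = 0
y[1] = 0*-1 + 0*0 = 0
y[2] = 2*-1 + 0*0 + 0*2 = -2
y[3] = -1*-1 + 2*0 + 0*2 + 0*1 = 1
y[4] = -1*-1 + -1*0 + 2*2 + 0*1 = 5
y[5] = -1*0 + -1*2 + 2*1 = 0
y[6] = -1*2 + -1*1 = -3
y[7] = -1*1 = -1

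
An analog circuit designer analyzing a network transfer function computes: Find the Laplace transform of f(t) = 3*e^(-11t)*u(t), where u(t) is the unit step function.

Standard Laplace transform pair:
e^(-at)*u(t) <-> 1/(s+a)
With a = 11: L{3*e^(-11t)*u(t)} = 3/(s+11), ROC: Re(s) > -11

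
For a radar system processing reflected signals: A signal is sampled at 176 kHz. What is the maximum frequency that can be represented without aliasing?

The maximum frequency that can be represented without aliasing
is the Nyquist frequency: f_max = f_s / 2 = 176 kHz / 2 = 88 kHz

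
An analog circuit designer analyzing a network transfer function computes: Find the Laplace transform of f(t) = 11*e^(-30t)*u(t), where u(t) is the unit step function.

Standard Laplace transform pair:
e^(-at)*u(t) <-> 1/(s+a)
With a = 30: L{11*e^(-30t)*u(t)} = 11/(s+30), ROC: Re(s) > -30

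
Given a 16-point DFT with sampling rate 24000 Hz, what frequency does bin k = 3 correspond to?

The frequency of DFT bin k is: f_k = k * f_s / N
f_3 = 3 * 24000 / 16 = 4500 Hz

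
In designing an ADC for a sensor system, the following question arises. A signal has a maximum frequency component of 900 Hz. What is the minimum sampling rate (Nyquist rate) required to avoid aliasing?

By the Nyquist-Shannon sampling theorem,
the minimum sampling rate (Nyquist rate) must be at least 2 * f_max.
Nyquist rate = 2 * 900 Hz = 1800 Hz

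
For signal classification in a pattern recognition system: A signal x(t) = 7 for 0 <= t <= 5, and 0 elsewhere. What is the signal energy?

Energy = integral of |x(t)|^2 dt over the signal duration
= 7^2 * 5 = 49 * 5 = 245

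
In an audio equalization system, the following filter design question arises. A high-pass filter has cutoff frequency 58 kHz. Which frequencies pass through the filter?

A high-pass filter passes all frequencies above the cutoff frequency 58 kHz and attenuates lower frequencies.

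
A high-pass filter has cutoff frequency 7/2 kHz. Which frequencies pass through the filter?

A high-pass filter passes all frequencies above the cutoff frequency 7/2 kHz and attenuates lower frequencies.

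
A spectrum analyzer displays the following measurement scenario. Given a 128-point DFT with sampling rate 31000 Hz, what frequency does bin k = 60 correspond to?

The frequency of DFT bin k is: f_k = k * f_s / N
f_60 = 60 * 31000 / 128 = 58125/4 Hz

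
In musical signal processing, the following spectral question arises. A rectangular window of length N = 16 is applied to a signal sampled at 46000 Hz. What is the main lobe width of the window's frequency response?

For a rectangular window of length N,
the main lobe width in frequency is 2*f_s/N.
= 2*46000/16 = 5750 Hz
This determines the minimum frequency separation for resolving two sinusoids.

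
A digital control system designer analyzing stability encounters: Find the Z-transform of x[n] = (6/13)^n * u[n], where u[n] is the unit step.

The Z-transform of a^n * u[n] is z/(z-a) for |z| > |a|.
Here a = 6/13, so X(z) = z/(z - (6/13)) = 13z/(13z - 6)
ROC: |z| > 6/13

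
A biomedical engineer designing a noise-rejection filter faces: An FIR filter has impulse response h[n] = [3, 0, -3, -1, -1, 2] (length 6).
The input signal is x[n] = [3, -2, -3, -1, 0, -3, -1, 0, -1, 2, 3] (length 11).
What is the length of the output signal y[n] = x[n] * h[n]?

For linear convolution, the output length is:
len(y) = len(x) + len(h) - 1 = 11 + 6 - 1 = 16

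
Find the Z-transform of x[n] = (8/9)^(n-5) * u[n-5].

Time-shifting property: if X(z) = Z{x[n]}, then Z{x[n-d]} = z^(-d) * X(z)
X(z) = z/(z - 8/9) for x[n] = (8/9)^n * u[n]
Z{x[n-5]} = z^(-5) * z/(z - 8/9) = z^(-4)/(z - 8/9)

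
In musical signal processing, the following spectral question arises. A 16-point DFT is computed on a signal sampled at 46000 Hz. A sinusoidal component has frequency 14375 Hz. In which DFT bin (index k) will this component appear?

DFT frequency resolution = f_s/N = 46000/16 = 2875 Hz
Bin index k = f_signal / resolution = 14375 / 2875 = 5
The signal frequency 14375 Hz falls in DFT bin k = 5.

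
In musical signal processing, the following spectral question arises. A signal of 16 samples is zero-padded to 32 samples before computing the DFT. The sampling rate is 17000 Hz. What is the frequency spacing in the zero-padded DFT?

Original DFT: N = 16, resolution = f_s/N = 17000/16 = 2125/2 Hz
Zero-padded DFT: N = 32, resolution = f_s/N = 17000/32 = 2125/4 Hz
Zero-padding interpolates the spectrum (finer frequency grid)
but does NOT improve the true spectral resolution (ability to resolve close frequencies).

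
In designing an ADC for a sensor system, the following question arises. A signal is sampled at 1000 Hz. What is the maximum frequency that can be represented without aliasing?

The maximum frequency that can be represented without aliasing
is the Nyquist frequency: f_max = f_s / 2 = 1000 Hz / 2 = 500 Hz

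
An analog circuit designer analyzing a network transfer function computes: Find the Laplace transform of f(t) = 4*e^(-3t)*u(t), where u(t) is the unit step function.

Standard Laplace transform pair:
e^(-at)*u(t) <-> 1/(s+a)
With a = 3: L{4*e^(-3t)*u(t)} = 4/(s+3), ROC: Re(s) > -3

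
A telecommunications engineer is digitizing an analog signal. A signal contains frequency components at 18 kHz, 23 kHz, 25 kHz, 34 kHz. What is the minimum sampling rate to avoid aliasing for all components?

The highest frequency component is f_max = 34 kHz.
Nyquist rate = 2 * f_max = 2 * 34 kHz = 68 kHz.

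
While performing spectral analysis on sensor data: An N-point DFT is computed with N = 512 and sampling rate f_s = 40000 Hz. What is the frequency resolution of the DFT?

DFT frequency resolution = f_s / N
= 40000 / 512 = 625/8 Hz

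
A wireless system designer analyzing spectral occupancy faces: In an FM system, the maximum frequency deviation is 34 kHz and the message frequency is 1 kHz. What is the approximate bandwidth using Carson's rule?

Carson's rule: BW = 2*(delta_f + f_m)
= 2*(34 + 1) kHz = 70 kHz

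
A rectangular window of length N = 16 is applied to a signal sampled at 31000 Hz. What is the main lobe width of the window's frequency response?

For a rectangular window of length N,
the main lobe width in frequency is 2*f_s/N.
= 2*31000/16 = 3875 Hz
This determines the minimum frequency separation for resolving two sinusoids.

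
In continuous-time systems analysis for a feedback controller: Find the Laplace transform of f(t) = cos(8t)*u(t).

Standard pair: cos(wt)*u(t) <-> s/(s^2+w^2)
With w = 8: L{cos(8t)*u(t)} = s/(s^2+64)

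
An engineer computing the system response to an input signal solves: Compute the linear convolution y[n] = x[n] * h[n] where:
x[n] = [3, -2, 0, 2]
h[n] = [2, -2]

y[n] = sum_k x[k]*h[n-k]. Output length = len(x) + len(h) - 1 = 4 + 2 - 1 = 5.
y[0] = 3*2 = 6
y[1] = -2*2 + 3*-2 = -10
y[2] = 0*2 + -2*-2 = 4
y[3] = 2*2 + 0*-2 = 4
y[4] = 2*-2 = -4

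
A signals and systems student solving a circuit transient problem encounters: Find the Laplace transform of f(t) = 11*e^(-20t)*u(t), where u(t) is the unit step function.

Standard Laplace transform pair:
e^(-at)*u(t) <-> 1/(s+a)
With a = 20: L{11*e^(-20t)*u(t)} = 11/(s+20), ROC: Re(s) > -20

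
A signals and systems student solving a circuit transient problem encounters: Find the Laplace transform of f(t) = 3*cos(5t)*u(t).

Standard pair: cos(wt)*u(t) <-> s/(s^2+w^2)
With w = 5: L{3*cos(5t)*u(t)} = 3s/(s^2+25)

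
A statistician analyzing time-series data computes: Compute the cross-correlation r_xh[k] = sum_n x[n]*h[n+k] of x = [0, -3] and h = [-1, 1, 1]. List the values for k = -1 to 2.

Both sequences indexed from 0 and zero outside their support.
Lags with overlap: k = -1 to 2.
  r_xh[-1] = x[1]*h[0] = 3
  r_xh[0] = x[0]*h[0] + x[1]*h[1] = -3
  r_xh[1] = x[0]*h[1] + x[1]*h[2] = -3
  r_xh[2] = x[0]*h[2] = 0
r_xh = [3, -3, -3, 0] (for k = -1, ..., 2)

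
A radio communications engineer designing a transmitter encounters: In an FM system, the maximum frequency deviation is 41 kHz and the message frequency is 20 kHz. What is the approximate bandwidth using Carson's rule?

Carson's rule: BW = 2*(delta_f + f_m)
= 2*(41 + 20) kHz = 122 kHz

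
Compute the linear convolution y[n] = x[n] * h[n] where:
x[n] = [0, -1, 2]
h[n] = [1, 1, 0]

y[n] = sum_k x[k]*h[n-k]. Output length = len(x) + len(h) - 1 = 3 + 3 - 1 = 5.
y[0] = 0*1 = 0
y[1] = -1*1 + 0*1 = -1
y[2] = 2*1 + -1*1 + 0*0 = 1
y[3] = 2*1 + -1*0 = 2
y[4] = 2*0 = 0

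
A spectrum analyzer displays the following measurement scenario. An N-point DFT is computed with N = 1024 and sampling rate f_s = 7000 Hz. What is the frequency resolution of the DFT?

DFT frequency resolution = f_s / N
= 7000 / 1024 = 875/128 Hz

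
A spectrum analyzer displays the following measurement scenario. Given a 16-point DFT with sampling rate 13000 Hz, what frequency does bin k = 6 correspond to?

The frequency of DFT bin k is: f_k = k * f_s / N
f_6 = 6 * 13000 / 16 = 4875 Hz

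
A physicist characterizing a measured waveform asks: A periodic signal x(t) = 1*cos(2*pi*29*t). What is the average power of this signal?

Average power of A*cos(wt) is A^2/2.
P = 1^2 / 2 = 1/2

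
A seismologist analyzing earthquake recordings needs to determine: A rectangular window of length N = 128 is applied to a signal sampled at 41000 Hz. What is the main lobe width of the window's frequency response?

For a rectangular window of length N,
the main lobe width in frequency is 2*f_s/N.
= 2*41000/128 = 5125/8 Hz
This determines the minimum frequency separation for resolving two sinusoids.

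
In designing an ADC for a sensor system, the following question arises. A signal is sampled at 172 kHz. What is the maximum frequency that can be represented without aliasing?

The maximum frequency that can be represented without aliasing
is the Nyquist frequency: f_max = f_s / 2 = 172 kHz / 2 = 86 kHz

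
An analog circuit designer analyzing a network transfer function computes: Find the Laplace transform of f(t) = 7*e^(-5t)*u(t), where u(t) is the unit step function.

Standard Laplace transform pair:
e^(-at)*u(t) <-> 1/(s+a)
With a = 5: L{7*e^(-5t)*u(t)} = 7/(s+5), ROC: Re(s) > -5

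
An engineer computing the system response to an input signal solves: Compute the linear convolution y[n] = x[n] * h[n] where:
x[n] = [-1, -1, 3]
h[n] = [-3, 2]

y[n] = sum_k x[k]*h[n-k]. Output length = len(x) + len(h) - 1 = 3 + 2 - 1 = 4.
y[0] = -1*-3 = 3
y[1] = -1*-3 + -1*2 = 1
y[2] = 3*-3 + -1*2 = -11
y[3] = 3*2 = 6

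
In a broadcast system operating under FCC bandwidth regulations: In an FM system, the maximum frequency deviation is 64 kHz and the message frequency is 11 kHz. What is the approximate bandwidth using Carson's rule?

Carson's rule: BW = 2*(delta_f + f_m)
= 2*(64 + 11) kHz = 150 kHz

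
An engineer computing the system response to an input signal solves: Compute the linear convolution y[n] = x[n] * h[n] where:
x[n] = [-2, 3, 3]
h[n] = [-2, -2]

y[n] = sum_k x[k]*h[n-k]. Output length = len(x) + len(h) - 1 = 3 + 2 - 1 = 4.
y[0] = -2*-2 = 4
y[1] = 3*-2 + -2*-2 = -2
y[2] = 3*-2 + 3*-2 = -12
y[3] = 3*-2 = -6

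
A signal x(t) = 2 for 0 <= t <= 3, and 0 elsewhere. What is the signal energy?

Energy = integral of |x(t)|^2 dt over the signal duration
= 2^2 * 3 = 4 * 3 = 12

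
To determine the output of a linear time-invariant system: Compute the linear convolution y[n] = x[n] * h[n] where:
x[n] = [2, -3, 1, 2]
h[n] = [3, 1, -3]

y[n] = sum_k x[k]*h[n-k]. Output length = len(x) + len(h) - 1 = 4 + 3 - 1 = 6.
y[0] = 2*3 = 6
y[1] = -3*3 + 2*1 = -7
y[2] = 1*3 + -3*1 + 2*-3 = -6
y[3] = 2*3 + 1*1 + -3*-3 = 16
y[4] = 2*1 + 1*-3 = -1
y[5] = 2*-3 = -6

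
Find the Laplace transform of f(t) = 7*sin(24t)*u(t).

Standard pair: sin(wt)*u(t) <-> w/(s^2+w^2)
With w = 24: L{7*sin(24t)*u(t)} = 168/(s^2+576)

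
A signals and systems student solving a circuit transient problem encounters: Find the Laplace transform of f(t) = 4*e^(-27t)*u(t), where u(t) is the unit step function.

Standard Laplace transform pair:
e^(-at)*u(t) <-> 1/(s+a)
With a = 27: L{4*e^(-27t)*u(t)} = 4/(s+27), ROC: Re(s) > -27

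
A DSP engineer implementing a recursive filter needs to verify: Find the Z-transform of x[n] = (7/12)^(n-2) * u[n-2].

Time-shifting property: if X(z) = Z{x[n]}, then Z{x[n-d]} = z^(-d) * X(z)
X(z) = z/(z - 7/12) for x[n] = (7/12)^n * u[n]
Z{x[n-2]} = z^(-2) * z/(z - 7/12) = z^(-1)/(z - 7/12)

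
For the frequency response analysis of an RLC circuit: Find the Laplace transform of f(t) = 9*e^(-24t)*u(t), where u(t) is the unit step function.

Standard Laplace transform pair:
e^(-at)*u(t) <-> 1/(s+a)
With a = 24: L{9*e^(-24t)*u(t)} = 9/(s+24), ROC: Re(s) > -24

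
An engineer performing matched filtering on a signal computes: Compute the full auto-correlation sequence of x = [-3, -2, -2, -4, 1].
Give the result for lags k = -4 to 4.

r_xx[k] = sum_m x[m]*x[m+k], indexed from 0, for k = -4 to 4:
  r_xx[-4] = x[4]*x[0] = -3
  r_xx[-3] = x[3]*x[0] + x[4]*x[1] = 10
  r_xx[-2] = x[2]*x[0] + x[3]*x[1] + x[4]*x[2] = 12
  r_xx[-1] = x[1]*x[0] + x[2]*x[1] + x[3]*x[2] + x[4]*x[3] = 14
  r_xx[0] = x[0]*x[0] + x[1]*x[1] + x[2]*x[2] + x[3]*x[3] + x[4]*x[4] = 34
  r_xx[1] = x[0]*x[1] + x[1]*x[2] + x[2]*x[3] + x[3]*x[4] = 14
  r_xx[2] = x[0]*x[2] + x[1]*x[3] + x[2]*x[4] = 12
  r_xx[3] = x[0]*x[3] + x[1]*x[4] = 10
  r_xx[4] = x[0]*x[4] = -3
r_xx = [-3, 10, 12, 14, 34, 14, 12, 10, -3]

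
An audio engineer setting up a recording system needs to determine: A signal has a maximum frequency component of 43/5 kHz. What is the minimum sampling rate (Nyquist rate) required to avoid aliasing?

By the Nyquist-Shannon sampling theorem,
the minimum sampling rate (Nyquist rate) must be at least 2 * f_max.
Nyquist rate = 2 * 43/5 kHz = 86/5 kHz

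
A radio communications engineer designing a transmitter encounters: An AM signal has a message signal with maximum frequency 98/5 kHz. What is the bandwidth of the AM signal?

In AM (double-sideband), the bandwidth is twice the message frequency.
BW = 2 * f_m = 2 * 98/5 kHz = 196/5 kHz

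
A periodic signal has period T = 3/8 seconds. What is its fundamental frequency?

The fundamental frequency is the reciprocal of the period.
f = 1/T = 1/(3/8) = 8/3 Hz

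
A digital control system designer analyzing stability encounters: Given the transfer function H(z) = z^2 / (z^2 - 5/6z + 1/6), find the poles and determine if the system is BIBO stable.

Poles are roots of the denominator: z^2 - 5/6z + 1/6 = 0.
Quadratic formula: z = [-(-5/6) +/- sqrt((-5/6)^2 - 4*(1/6))] / 2
Discriminant = 25/36 - 2/3 = 1/36; sqrt = 1/6.
z = (5/6 +/- 1/6) / 2 => z = 1/2 or z = 1/3.
|p1| = 1/3, |p2| = 1/2.
For BIBO stability, all poles must lie inside the unit circle (|p| < 1).
System is STABLE since both |p| < 1.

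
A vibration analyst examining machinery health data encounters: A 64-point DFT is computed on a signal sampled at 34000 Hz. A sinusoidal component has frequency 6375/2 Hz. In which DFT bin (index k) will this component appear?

DFT frequency resolution = f_s/N = 34000/64 = 2125/4 Hz
Bin index k = f_signal / resolution = 6375/2 / 2125/4 = 6
The signal frequency 6375/2 Hz falls in DFT bin k = 6.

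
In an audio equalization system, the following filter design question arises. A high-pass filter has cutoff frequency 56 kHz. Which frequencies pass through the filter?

A high-pass filter passes all frequencies above the cutoff frequency 56 kHz and attenuates lower frequencies.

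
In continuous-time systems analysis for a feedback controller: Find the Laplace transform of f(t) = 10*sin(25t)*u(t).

Standard pair: sin(wt)*u(t) <-> w/(s^2+w^2)
With w = 25: L{10*sin(25t)*u(t)} = 250/(s^2+625)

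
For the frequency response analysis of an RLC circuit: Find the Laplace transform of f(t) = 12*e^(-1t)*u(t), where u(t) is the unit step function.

Standard Laplace transform pair:
e^(-at)*u(t) <-> 1/(s+a)
With a = 1: L{12*e^(-1t)*u(t)} = 12/(s+1), ROC: Re(s) > -1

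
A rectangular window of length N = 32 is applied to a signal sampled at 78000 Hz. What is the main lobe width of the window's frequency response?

For a rectangular window of length N,
the main lobe width in frequency is 2*f_s/N.
= 2*78000/32 = 4875 Hz
This determines the minimum frequency separation for resolving two sinusoids.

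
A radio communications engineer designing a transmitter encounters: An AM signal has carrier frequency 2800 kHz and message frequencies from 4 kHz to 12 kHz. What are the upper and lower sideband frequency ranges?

Upper sideband (USB) = fc + [fm_low, fm_high] = 2800 + [4, 12] = [2804, 2812] kHz
Lower sideband (LSB) = fc - [fm_high, fm_low] = 2800 - [12, 4] = [2788, 2796] kHz
Total occupied spectrum: 2788 kHz to 2812 kHz (plus carrier at 2800 kHz)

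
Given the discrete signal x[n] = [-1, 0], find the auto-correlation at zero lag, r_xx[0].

The auto-correlation at zero lag r_xx[0] equals the signal energy.
r_xx[0] = sum of x[n]^2 = (-1)^2 + 0^2
= 1 + 0 = 1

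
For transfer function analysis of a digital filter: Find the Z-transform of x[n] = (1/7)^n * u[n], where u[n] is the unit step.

The Z-transform of a^n * u[n] is z/(z-a) for |z| > |a|.
Here a = 1/7, so X(z) = z/(z - (1/7)) = 7z/(7z - 1)
ROC: |z| > 1/7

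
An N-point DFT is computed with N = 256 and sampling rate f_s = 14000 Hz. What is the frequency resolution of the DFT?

DFT frequency resolution = f_s / N
= 14000 / 256 = 875/16 Hz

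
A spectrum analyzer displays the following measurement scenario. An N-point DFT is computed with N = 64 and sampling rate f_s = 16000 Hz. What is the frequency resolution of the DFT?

DFT frequency resolution = f_s / N
= 16000 / 64 = 250 Hz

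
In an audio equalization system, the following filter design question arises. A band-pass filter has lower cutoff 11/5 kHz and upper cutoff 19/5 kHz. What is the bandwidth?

Bandwidth = f_high - f_low
= 19/5 kHz - 11/5 kHz = 8/5 kHz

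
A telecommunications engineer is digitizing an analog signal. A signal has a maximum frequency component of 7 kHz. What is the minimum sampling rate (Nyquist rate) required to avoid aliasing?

By the Nyquist-Shannon sampling theorem,
the minimum sampling rate (Nyquist rate) must be at least 2 * f_max.
Nyquist rate = 2 * 7 kHz = 14 kHz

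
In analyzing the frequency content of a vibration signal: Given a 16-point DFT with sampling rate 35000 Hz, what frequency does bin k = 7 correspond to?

The frequency of DFT bin k is: f_k = k * f_s / N
f_7 = 7 * 35000 / 16 = 30625/2 Hz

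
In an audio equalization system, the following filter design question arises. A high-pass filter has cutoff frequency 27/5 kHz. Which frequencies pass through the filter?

A high-pass filter passes all frequencies above the cutoff frequency 27/5 kHz and attenuates lower frequencies.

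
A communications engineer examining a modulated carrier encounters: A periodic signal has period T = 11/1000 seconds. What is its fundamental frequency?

The fundamental frequency is the reciprocal of the period.
f = 1/T = 1/(11/1000) = 1000/11 Hz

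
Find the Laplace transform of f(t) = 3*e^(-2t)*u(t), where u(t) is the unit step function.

Standard Laplace transform pair:
e^(-at)*u(t) <-> 1/(s+a)
With a = 2: L{3*e^(-2t)*u(t)} = 3/(s+2), ROC: Re(s) > -2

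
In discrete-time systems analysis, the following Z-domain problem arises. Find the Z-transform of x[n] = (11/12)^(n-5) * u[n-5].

Time-shifting property: if X(z) = Z{x[n]}, then Z{x[n-d]} = z^(-d) * X(z)
X(z) = z/(z - 11/12) for x[n] = (11/12)^n * u[n]
Z{x[n-5]} = z^(-5) * z/(z - 11/12) = z^(-4)/(z - 11/12)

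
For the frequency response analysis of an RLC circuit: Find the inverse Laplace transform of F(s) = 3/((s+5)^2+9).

Standard pair: w/((s+a)^2+w^2) <-> e^(-at)*sin(wt)*u(t)
With a=5, w=3: f(t) = e^(-5t)*sin(3t)*u(t)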